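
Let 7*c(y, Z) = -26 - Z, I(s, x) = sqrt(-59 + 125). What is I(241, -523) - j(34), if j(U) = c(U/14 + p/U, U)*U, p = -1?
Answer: 2040/7 + sqrt(66) ≈ 299.55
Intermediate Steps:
I(s, x) = sqrt(66)
c(y, Z) = -26/7 - Z/7 (c(y, Z) = (-26 - Z)/7 = -26/7 - Z/7)
j(U) = U*(-26/7 - U/7) (j(U) = (-26/7 - U/7)*U = U*(-26/7 - U/7))
I(241, -523) - j(34) = sqrt(66) - (-1)*34*(26 + 34)/7 = sqrt(66) - (-1)*34*60/7 = sqrt(66) - 1*(-2040/7) = sqrt(66) + 2040/7 = 2040/7 + sqrt(66)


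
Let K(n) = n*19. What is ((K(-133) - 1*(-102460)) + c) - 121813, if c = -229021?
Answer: -250901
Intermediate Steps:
K(n) = 19*n
((K(-133) - 1*(-102460)) + c) - 121813 = ((19*(-133) - 1*(-102460)) - 229021) - 121813 = ((-2527 + 102460) - 229021) - 121813 = (99933 - 229021) - 121813 = -129088 - 121813 = -250901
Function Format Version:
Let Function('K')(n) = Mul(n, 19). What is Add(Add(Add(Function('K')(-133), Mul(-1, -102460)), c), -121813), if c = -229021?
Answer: -250901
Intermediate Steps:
Function('K')(n) = Mul(19, n)
Add(Add(Add(Function('K')(-133), Mul(-1, -102460)), c), -121813) = Add(Add(Add(Mul(19, -133), Mul(-1, -102460)), -229021), -121813) = Add(Add(Add(-2527, 102460), -229021), -121813) = Add(Add(99933, -229021), -121813) = Add(-129088, -121813) = -250901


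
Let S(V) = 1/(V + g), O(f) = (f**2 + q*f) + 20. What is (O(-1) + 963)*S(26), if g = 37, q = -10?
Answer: 142/9 ≈ 15.778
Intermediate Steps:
O(f) = 20 + f**2 - 10*f (O(f) = (f**2 - 10*f) + 20 = 20 + f**2 - 10*f)
S(V) = 1/(37 + V) (S(V) = 1/(V + 37) = 1/(37 + V))
(O(-1) + 963)*S(26) = ((20 + (-1)**2 - 10*(-1)) + 963)/(37 + 26) = ((20 + 1 + 10) + 963)/63 = (31 + 963)*(1/63) = 994*(1/63) = 142/9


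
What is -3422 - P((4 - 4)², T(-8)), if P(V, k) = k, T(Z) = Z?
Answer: -3414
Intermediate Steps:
-3422 - P((4 - 4)², T(-8)) = -3422 - 1*(-8) = -3422 + 8 = -3414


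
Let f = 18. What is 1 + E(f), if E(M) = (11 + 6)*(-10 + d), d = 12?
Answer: 35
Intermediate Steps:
E(M) = 34 (E(M) = (11 + 6)*(-10 + 12) = 17*2 = 34)
1 + E(f) = 1 + 34 = 35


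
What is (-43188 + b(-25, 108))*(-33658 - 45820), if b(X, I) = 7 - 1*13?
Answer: 3432972732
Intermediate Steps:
b(X, I) = -6 (b(X, I) = 7 - 13 = -6)
(-43188 + b(-25, 108))*(-33658 - 45820) = (-43188 - 6)*(-33658 - 45820) = -43194*(-79478) = 3432972732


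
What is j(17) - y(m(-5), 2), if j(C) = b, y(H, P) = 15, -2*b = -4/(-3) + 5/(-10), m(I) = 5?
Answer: -185/12 ≈ -15.417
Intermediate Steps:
b = -5/12 (b = -(-4/(-3) + 5/(-10))/2 = -(-4*(-⅓) + 5*(-⅒))/2 = -(4/3 - ½)/2 = -½*⅚ = -5/12 ≈ -0.41667)
j(C) = -5/12
j(17) - y(m(-5), 2) = -5/12 - 1*15 = -5/12 - 15 = -185/12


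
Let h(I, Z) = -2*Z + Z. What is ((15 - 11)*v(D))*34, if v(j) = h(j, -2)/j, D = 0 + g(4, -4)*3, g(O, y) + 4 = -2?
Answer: -136/9 ≈ -15.111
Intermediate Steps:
g(O, y) = -6 (g(O, y) = -4 - 2 = -6)
h(I, Z) = -Z
D = -18 (D = 0 - 6*3 = 0 - 18 = -18)
v(j) = 2/j (v(j) = (-1*(-2))/j = 2/j)
((15 - 11)*v(D))*34 = ((15 - 11)*(2/(-18)))*34 = (4*(2*(-1/18)))*34 = (4*(-⅑))*34 = -4/9*34 = -136/9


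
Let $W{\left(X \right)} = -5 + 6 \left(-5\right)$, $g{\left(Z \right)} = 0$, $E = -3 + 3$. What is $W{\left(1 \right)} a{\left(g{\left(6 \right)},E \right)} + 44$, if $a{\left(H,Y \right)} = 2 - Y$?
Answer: $-26$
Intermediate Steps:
$E = 0$
$W{\left(X \right)} = -35$ ($W{\left(X \right)} = -5 - 30 = -35$)
$W{\left(1 \right)} a{\left(g{\left(6 \right)},E \right)} + 44 = - 35 \left(2 - 0\right) + 44 = - 35 \left(2 + 0\right) + 44 = \left(-35\right) 2 + 44 = -70 + 44 = -26$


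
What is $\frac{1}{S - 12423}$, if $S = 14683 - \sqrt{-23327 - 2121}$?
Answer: $\frac{565}{1283262} + \frac{i \sqrt{6362}}{2566524} \approx 0.00044028 + 3.1078 \cdot 10^{-5} i$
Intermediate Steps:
$S = 14683 - 2 i \sqrt{6362}$ ($S = 14683 - \sqrt{-25448} = 14683 - 2 i \sqrt{6362} \approx 14683.0 - 159.52 i$)
$\frac{1}{S - 12423} = \frac{1}{\left(14683 - 2 i \sqrt{6362}\right) - 12423} = \frac{1}{2260 - 2 i \sqrt{6362}}$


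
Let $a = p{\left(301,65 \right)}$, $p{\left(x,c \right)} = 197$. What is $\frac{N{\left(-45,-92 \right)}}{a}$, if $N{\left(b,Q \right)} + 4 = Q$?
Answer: $- \frac{96}{197} \approx -0.48731$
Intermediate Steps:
$N{\left(b,Q \right)} = -4 + Q$
$a = 197$
$\frac{N{\left(-45,-92 \right)}}{a} = \frac{-4 - 92}{197} = \left(-96\right) \frac{1}{197} = - \frac{96}{197}$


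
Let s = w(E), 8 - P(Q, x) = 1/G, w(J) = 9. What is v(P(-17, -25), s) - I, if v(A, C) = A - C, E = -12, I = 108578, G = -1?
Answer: -108578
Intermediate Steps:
P(Q, x) = 9 (P(Q, x) = 8 - 1/(-1) = 8 - 1*(-1) = 8 + 1 = 9)
s = 9
v(P(-17, -25), s) - I = (9 - 1*9) - 1*108578 = (9 - 9) - 108578 = 0 - 108578 = -108578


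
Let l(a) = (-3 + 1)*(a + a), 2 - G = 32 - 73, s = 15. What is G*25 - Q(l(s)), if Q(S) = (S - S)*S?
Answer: 1075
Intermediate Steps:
G = 43 (G = 2 - (32 - 73) = 2 - 1*(-41) = 2 + 41 = 43)
l(a) = -4*a
Q(S) = 0 (Q(S) = 0*S = 0)
G*25 - Q(l(s)) = 43*25 - 1*0 = 1075 + 0 = 1075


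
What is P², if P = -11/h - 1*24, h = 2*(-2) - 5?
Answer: 42025/81 ≈ 518.83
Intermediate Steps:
h = -9 (h = -4 - 5 = -9)
P = -205/9 (P = -11/(-9) - 1*24 = -11*(-⅑) - 24 = 11/9 - 24 = -205/9 ≈ -22.778)
P² = (-205/9)² = 42025/81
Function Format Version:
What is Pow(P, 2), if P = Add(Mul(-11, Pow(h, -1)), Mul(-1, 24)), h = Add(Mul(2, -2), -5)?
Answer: Rational(42025, 81) ≈ 518.83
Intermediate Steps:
h = -9 (h = Add(-4, -5) = -9)
P = Rational(-205, 9) (P = Add(Mul(-11, Pow(-9, -1)), Mul(-1, 24)) = Add(Mul(-11, Rational(-1, 9)), -24) = Add(Rational(11, 9), -24) = Rational(-205, 9) ≈ -22.778)
Pow(P, 2) = Pow(Rational(-205, 9), 2) = Rational(42025, 81)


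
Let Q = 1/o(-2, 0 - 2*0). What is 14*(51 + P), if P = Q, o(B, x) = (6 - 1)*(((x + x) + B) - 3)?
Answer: 17836/25 ≈ 713.44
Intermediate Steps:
o(B, x) = -15 + 5*B + 10*x (o(B, x) = 5*((2*x + B) - 3) = 5*((B + 2*x) - 3) = 5*(-3 + B + 2*x) = -15 + 5*B + 10*x)
Q = -1/25 (Q = 1/(-15 + 5*(-2) + 10*(0 - 2*0)) = 1/(-15 - 10 + 10*(0 + 0)) = 1/(-15 - 10 + 10*0) = 1/(-15 - 10 + 0) = 1/(-25) = -1/25 ≈ -0.040000)
P = -1/25 ≈ -0.040000
14*(51 + P) = 14*(51 - 1/25) = 14*(1274/25) = 17836/25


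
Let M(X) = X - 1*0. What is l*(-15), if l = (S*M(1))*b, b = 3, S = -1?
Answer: 45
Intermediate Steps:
M(X) = X (M(X) = X + 0 = X)
l = -3 (l = -1*1*3 = -1*3 = -3)
l*(-15) = -3*(-15) = 45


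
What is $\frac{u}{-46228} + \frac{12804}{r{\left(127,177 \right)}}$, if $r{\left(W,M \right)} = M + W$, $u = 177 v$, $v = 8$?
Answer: $\frac{36967053}{878332} \approx 42.088$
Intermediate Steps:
$u = 1416$ ($u = 177 \cdot 8 = 1416$)
$\frac{u}{-46228} + \frac{12804}{r{\left(127,177 \right)}} = \frac{1416}{-46228} + \frac{12804}{177 + 127} = 1416 \left(- \frac{1}{46228}\right) + \frac{12804}{304} = - \frac{354}{11557} + 12804 \cdot \frac{1}{304} = - \frac{354}{11557} + \frac{3201}{76} = \frac{36967053}{878332}$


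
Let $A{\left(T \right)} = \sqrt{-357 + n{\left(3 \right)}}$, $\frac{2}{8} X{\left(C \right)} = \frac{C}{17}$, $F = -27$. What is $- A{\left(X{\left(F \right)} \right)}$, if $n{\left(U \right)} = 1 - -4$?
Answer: $- 4 i \sqrt{22} \approx - 18.762 i$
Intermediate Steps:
$X{\left(C \right)} = \frac{4 C}{17}$ ($X{\left(C \right)} = 4 \frac{C}{17} = \frac{4 C}{17}$)
$n{\left(U \right)} = 5$ ($n{\left(U \right)} = 1 + 4 = 5$)
$A{\left(T \right)} = 4 i \sqrt{22}$ ($A{\left(T \right)} = \sqrt{-357 + 5} = \sqrt{-352} = 4 i \sqrt{22}$)
$- A{\left(X{\left(F \right)} \right)} = - 4 i \sqrt{22}$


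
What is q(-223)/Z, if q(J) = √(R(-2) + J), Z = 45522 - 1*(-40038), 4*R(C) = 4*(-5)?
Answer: I*√57/42780 ≈ 0.00017648*I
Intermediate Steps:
R(C) = -5 (R(C) = (4*(-5))/4 = (¼)*(-20) = -5)
Z = 85560 (Z = 45522 + 40038 = 85560)
q(J) = √(-5 + J)
q(-223)/Z = √(-5 - 223)/85560 = √(-228)*(1/85560) = (2*I*√57)*(1/85560) = I*√57/42780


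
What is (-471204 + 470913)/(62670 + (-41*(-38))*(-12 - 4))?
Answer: -291/37742 ≈ -0.0077102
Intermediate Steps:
(-471204 + 470913)/(62670 + (-41*(-38))*(-12 - 4)) = -291/(62670 + 1558*(-16)) = -291/(62670 - 24928) = -291/37742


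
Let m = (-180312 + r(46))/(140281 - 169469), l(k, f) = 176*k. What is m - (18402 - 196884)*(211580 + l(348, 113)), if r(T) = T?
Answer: 710653182369157/14594 ≈ 4.8695e+10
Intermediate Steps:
m = 90133/14594 (m = (-180312 + 46)/(140281 - 169469) = -180266/(-29188) = -180266*(-1/29188) = 90133/14594 ≈ 6.1760)
m - (18402 - 196884)*(211580 + l(348, 113)) = 90133/14594 - (18402 - 196884)*(211580 + 176*348) = 90133/14594 - (-178482)*(211580 + 61248) = 90133/14594 - (-178482)*272828 = 90133/14594 - 1*(-48694887096) = 90133/14594 + 48694887096 = 710653182369157/14594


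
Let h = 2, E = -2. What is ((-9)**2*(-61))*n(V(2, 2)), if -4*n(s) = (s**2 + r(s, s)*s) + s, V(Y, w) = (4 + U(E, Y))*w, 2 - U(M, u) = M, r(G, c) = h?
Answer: 375516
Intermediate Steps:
r(G, c) = 2
U(M, u) = 2 - M
V(Y, w) = 8*w (V(Y, w) = (4 + (2 - 1*(-2)))*w = (4 + (2 + 2))*w = (4 + 4)*w = 8*w)
n(s) = -3*s/4 - s**2/4 (n(s) = -((s**2 + 2*s) + s)/4 = -(s**2 + 3*s)/4 = -3*s/4 - s**2/4)
((-9)**2*(-61))*n(V(2, 2)) = ((-9)**2*(-61))*(-8*2*(3 + 8*2)/4) = (81*(-61))*(-1/4*16*(3 + 16)) = -(-4941)*16*19/4 = -4941*(-76) = 375516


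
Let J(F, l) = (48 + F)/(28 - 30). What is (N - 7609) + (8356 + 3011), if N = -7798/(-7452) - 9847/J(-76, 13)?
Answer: 39849244/13041 ≈ 3055.7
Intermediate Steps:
J(F, l) = -24 - F/2 (J(F, l) = (48 + F)/(-2) = (48 + F)*(-½) = -24 - F/2)
N = -9158834/13041 (N = -7798/(-7452) - 9847/(-24 - ½*(-76)) = -7798*(-1/7452) - 9847/(-24 + 38) = 3899/3726 - 9847/14 = -9158834/13041 ≈ -702.31)
(N - 7609) + (8356 + 3011) = (-9158834/13041 - 7609) + (8356 + 3011) = -108387803/13041 + 11367 = 39849244/13041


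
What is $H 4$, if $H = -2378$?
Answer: $-9512$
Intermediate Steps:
$H 4 = \left(-2378\right) 4 = -9512$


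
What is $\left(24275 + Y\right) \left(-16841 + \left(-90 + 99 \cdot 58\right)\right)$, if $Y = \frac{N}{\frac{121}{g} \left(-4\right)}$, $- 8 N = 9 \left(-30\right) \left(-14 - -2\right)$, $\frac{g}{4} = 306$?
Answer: $- \frac{34251822745}{121} \approx -2.8307 \cdot 10^{8}$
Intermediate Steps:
$g = 1224$ ($g = 4 \cdot 306 = 1224$)
$N = -405$ ($N = - \frac{9 \left(-30\right) \left(-14 - -2\right)}{8} = - \frac{\left(-270\right) \left(-14 + 2\right)}{8} = - \frac{\left(-270\right) \left(-12\right)}{8} = \left(- \frac{1}{8}\right) 3240 = -405$)
$Y = \frac{123930}{121}$ ($Y = - \frac{405}{\frac{121}{1224} \left(-4\right)} = - \frac{405}{- \frac{121}{306}} = \left(-405\right) \left(- \frac{306}{121}\right) = \frac{123930}{121} \approx 1024.2$)
$\left(24275 + Y\right) \left(-16841 + \left(-90 + 99 \cdot 58\right)\right) = \left(24275 + \frac{123930}{121}\right) \left(-16841 + \left(-90 + 99 \cdot 58\right)\right) = \frac{3061205 \left(-16841 + \left(-90 + 5742\right)\right)}{121} = \frac{3061205 \left(-16841 + 5652\right)}{121} = \frac{3061205}{121} \left(-11189\right) = - \frac{34251822745}{121}$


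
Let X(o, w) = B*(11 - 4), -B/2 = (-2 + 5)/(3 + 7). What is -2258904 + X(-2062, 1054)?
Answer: -11294541/5 ≈ -2.2589e+6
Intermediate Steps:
B = -3/5 (B = -2*(-2 + 5)/(3 + 7) = -6/10 = -2*3/10 = -3/5 ≈ -0.60000)
X(o, w) = -21/5 (X(o, w) = -3*(11 - 4)/5 = -3/5*7 = -21/5)
-2258904 + X(-2062, 1054) = -2258904 - 21/5 = -11294541/5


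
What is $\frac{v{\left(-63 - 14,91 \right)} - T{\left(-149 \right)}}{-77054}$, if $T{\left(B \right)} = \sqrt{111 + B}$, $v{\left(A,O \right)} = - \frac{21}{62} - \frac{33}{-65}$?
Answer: $- \frac{681}{310527620} + \frac{i \sqrt{38}}{77054} \approx -2.193 \cdot 10^{-6} + 8.0001 \cdot 10^{-5} i$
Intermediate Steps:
$v{\left(A,O \right)} = \frac{681}{4030}$ ($v{\left(A,O \right)} = \left(-21\right) \frac{1}{62} - - \frac{33}{65} = - \frac{21}{62} + \frac{33}{65} = \frac{681}{4030}$)
$\frac{v{\left(-63 - 14,91 \right)} - T{\left(-149 \right)}}{-77054} = \frac{\frac{681}{4030} - \sqrt{111 - 149}}{-77054} = \left(\frac{681}{4030} - \sqrt{-38}\right) \left(- \frac{1}{77054}\right) = \left(\frac{681}{4030} - i \sqrt{38}\right) \left(- \frac{1}{77054}\right) = - \frac{681}{310527620} + \frac{i \sqrt{38}}{77054}$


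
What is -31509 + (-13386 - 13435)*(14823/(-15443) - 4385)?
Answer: 1816163516851/15443 ≈ 1.1760e+8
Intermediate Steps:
-31509 + (-13386 - 13435)*(14823/(-15443) - 4385) = -31509 - 26821*(14823*(-1/15443) - 4385) = -31509 - 26821*(-14823/15443 - 4385) = -31509 - 26821*(-67732378/15443) = -31509 + 1816650110338/15443 = 1816163516851/15443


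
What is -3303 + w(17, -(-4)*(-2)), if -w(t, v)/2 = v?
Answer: -3287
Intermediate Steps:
w(t, v) = -2*v
-3303 + w(17, -(-4)*(-2)) = -3303 - (-2)*(-4*(-2)) = -3303 - (-2)*8 = -3303 - 2*(-8) = -3303 + 16 = -3287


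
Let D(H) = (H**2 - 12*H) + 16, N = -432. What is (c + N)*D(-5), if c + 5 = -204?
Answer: -64741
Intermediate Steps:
c = -209 (c = -5 - 204 = -209)
D(H) = 16 + H**2 - 12*H
(c + N)*D(-5) = (-209 - 432)*(16 + (-5)**2 - 12*(-5)) = -641*(16 + 25 + 60) = -641*101 = -64741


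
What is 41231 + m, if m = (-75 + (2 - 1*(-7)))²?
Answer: 45587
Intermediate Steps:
m = 4356 (m = (-75 + (2 + 7))² = (-75 + 9)² = (-66)² = 4356)
41231 + m = 41231 + 4356 = 45587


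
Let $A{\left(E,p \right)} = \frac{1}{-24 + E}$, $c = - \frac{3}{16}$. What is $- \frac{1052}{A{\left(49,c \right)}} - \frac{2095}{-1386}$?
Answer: $- \frac{36449705}{1386} \approx -26299.0$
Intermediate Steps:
$c = - \frac{3}{16}$ ($c = \left(-3\right) \frac{1}{16} = - \frac{3}{16} \approx -0.1875$)
$- \frac{1052}{A{\left(49,c \right)}} - \frac{2095}{-1386} = - \frac{1052}{\frac{1}{-24 + 49}} - \frac{2095}{-1386} = - \frac{1052}{\frac{1}{25}} - - \frac{2095}{1386} = - 1052 \frac{1}{\frac{1}{25}} + \frac{2095}{1386} = \left(-1052\right) 25 + \frac{2095}{1386} = -26300 + \frac{2095}{1386} = - \frac{36449705}{1386}$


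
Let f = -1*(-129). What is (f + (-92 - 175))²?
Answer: 19044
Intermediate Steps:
f = 129
(f + (-92 - 175))² = (129 + (-92 - 175))² = (129 - 267)² = (-138)² = 19044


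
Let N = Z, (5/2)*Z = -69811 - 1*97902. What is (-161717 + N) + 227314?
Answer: -7441/5 ≈ -1488.2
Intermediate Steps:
Z = -335426/5 (Z = 2*(-69811 - 1*97902)/5 = 2*(-69811 - 97902)/5 = (2/5)*(-167713) = -335426/5 ≈ -67085.)
N = -335426/5 ≈ -67085.
(-161717 + N) + 227314 = (-161717 - 335426/5) + 227314 = -1144011/5 + 227314 = -7441/5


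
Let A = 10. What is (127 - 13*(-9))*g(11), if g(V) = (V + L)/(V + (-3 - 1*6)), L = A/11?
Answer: 15982/11 ≈ 1452.9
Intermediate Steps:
L = 10/11 ≈ 0.90909
g(V) = (10/11 + V)/(-9 + V) (g(V) = (V + 10/11)/(V + (-3 - 1*6)) = (10/11 + V)/(V + (-3 - 6)) = (10/11 + V)/(V - 9) = (10/11 + V)/(-9 + V))
(127 - 13*(-9))*g(11) = (127 - 13*(-9))*((10/11 + 11)/(-9 + 11)) = (127 + 117)*((131/11)/2) = 244*((1/2)*(131/11)) = 244*(131/22) = 15982/11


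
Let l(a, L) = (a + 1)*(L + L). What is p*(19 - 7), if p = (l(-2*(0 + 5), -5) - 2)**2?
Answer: 92928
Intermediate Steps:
l(a, L) = 2*L*(1 + a) (l(a, L) = (1 + a)*(2*L) = 2*L*(1 + a))
p = 7744 (p = (2*(-5)*(1 - 2*(0 + 5)) - 2)**2 = (2*(-5)*(1 - 2*5) - 2)**2 = (2*(-5)*(1 - 10) - 2)**2 = (2*(-5)*(-9) - 2)**2 = (90 - 2)**2 = 88**2 = 7744)
p*(19 - 7) = 7744*(19 - 7) = 7744*12 = 92928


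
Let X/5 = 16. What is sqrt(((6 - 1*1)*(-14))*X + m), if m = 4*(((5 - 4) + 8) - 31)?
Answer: 6*I*sqrt(158) ≈ 75.419*I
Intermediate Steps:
X = 80 (X = 5*16 = 80)
m = -88 (m = 4*((1 + 8) - 31) = 4*(9 - 31) = 4*(-22) = -88)
sqrt(((6 - 1*1)*(-14))*X + m) = sqrt(((6 - 1*1)*(-14))*80 - 88) = sqrt(((6 - 1)*(-14))*80 - 88) = sqrt((5*(-14))*80 - 88) = sqrt(-70*80 - 88) = sqrt(-5600 - 88) = sqrt(-5688) = 6*I*sqrt(158)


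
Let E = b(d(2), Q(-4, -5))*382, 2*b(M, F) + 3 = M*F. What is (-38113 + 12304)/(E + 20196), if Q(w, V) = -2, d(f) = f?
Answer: -25809/18859 ≈ -1.3685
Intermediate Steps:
b(M, F) = -3/2 + F*M/2 (b(M, F) = -3/2 + (M*F)/2 = -3/2 + (F*M)/2 = -3/2 + F*M/2)
E = -1337 (E = (-3/2 + (1/2)*(-2)*2)*382 = (-3/2 - 2)*382 = -7/2*382 = -1337)
(-38113 + 12304)/(E + 20196) = (-38113 + 12304)/(-1337 + 20196) = -25809/18859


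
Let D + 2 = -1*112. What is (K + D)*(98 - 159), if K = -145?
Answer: 15799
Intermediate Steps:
D = -114 (D = -2 - 1*112 = -2 - 112 = -114)
(K + D)*(98 - 159) = (-145 - 114)*(98 - 159) = -259*(-61) = 15799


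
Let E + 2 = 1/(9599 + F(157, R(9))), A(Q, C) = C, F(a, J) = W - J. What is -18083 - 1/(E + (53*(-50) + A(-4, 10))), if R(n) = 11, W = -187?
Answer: -449135436202/24837441 ≈ -18083.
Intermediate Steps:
F(a, J) = -187 - J
E = -18801/9401 (E = -2 + 1/(9599 + (-187 - 1*11)) = -2 + 1/(9599 + (-187 - 11)) = -2 + 1/(9599 - 198) = -2 + 1/9401 = -18801/9401 ≈ -1.9999)
-18083 - 1/(E + (53*(-50) + A(-4, 10))) = -18083 - 1/(-18801/9401 + (53*(-50) + 10)) = -18083 - 1/(-18801/9401 + (-2650 + 10)) = -18083 - 1/(-18801/9401 - 2640) = -18083 - 1/(-24837441/9401) = -18083 - 1*(-9401/24837441) = -18083 + 9401/24837441 = -449135436202/24837441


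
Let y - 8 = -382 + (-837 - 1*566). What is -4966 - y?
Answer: -3189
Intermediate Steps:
y = -1777 (y = 8 + (-382 + (-837 - 1*566)) = 8 + (-382 + (-837 - 566)) = 8 + (-382 - 1403) = 8 - 1785 = -1777)
-4966 - y = -4966 - 1*(-1777) = -4966 + 1777 = -3189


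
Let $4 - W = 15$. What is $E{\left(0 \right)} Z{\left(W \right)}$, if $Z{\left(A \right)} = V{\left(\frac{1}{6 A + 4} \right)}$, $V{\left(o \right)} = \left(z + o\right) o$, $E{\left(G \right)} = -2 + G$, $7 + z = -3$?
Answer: $- \frac{621}{1922} \approx -0.3231$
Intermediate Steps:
$z = -10$ ($z = -7 - 3 = -10$)
$W = -11$ ($W = 4 - 15 = -11$)
$V{\left(o \right)} = o \left(-10 + o\right)$ ($V{\left(o \right)} = \left(-10 + o\right) o = o \left(-10 + o\right)$)
$Z{\left(A \right)} = \frac{-10 + \frac{1}{4 + 6 A}}{4 + 6 A}$ ($Z{\left(A \right)} = \frac{-10 + \frac{1}{6 A + 4}}{6 A + 4} = \frac{-10 + \frac{1}{4 + 6 A}}{4 + 6 A}$)
$E{\left(0 \right)} Z{\left(W \right)} = \left(-2 + 0\right) \frac{3 \left(-13 - -220\right)}{4 \left(2 + 3 \left(-11\right)\right)^{2}} = - 2 \frac{3 \left(-13 + 220\right)}{4 \left(2 - 33\right)^{2}} = - 2 \cdot \frac{3}{4} \cdot \frac{1}{961} \cdot 207 = \left(-2\right) \frac{621}{3844} = - \frac{621}{1922}$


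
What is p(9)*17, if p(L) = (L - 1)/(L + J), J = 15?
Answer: 17/3 ≈ 5.6667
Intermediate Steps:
p(L) = (-1 + L)/(15 + L) (p(L) = (L - 1)/(L + 15) = (-1 + L)/(15 + L))
p(9)*17 = ((-1 + 9)/(15 + 9))*17 = (8/24)*17 = ((1/24)*8)*17 = (⅓)*17 = 17/3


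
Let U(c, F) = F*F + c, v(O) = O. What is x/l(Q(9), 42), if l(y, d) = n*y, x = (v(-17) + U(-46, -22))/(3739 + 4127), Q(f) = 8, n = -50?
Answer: -421/3146400 ≈ -0.00013380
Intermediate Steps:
U(c, F) = c + F² (U(c, F) = F² + c = c + F²)
x = 421/7866 (x = (-17 + (-46 + (-22)²))/(3739 + 4127) = (-17 + (-46 + 484))/7866 = (-17 + 438)*(1/7866) = 421*(1/7866) = 421/7866 ≈ 0.053522)
l(y, d) = -50*y
x/l(Q(9), 42) = 421/(7866*((-50*8))) = (421/7866)/(-400) = (421/7866)*(-1/400) = -421/3146400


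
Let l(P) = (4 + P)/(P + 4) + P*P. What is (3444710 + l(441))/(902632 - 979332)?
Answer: -909798/19175 ≈ -47.447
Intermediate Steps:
l(P) = 1 + P² (l(P) = (4 + P)/(4 + P) + P² = 1 + P²)
(3444710 + l(441))/(902632 - 979332) = (3444710 + (1 + 441²))/(902632 - 979332) = (3444710 + (1 + 194481))/(-76700) = (3444710 + 194482)*(-1/76700) = 3639192*(-1/76700) = -909798/19175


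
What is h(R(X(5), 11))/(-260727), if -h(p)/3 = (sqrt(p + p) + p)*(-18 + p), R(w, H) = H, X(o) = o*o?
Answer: -77/86909 - 7*sqrt(22)/86909 ≈ -0.0012638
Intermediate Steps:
X(o) = o**2
h(p) = -3*(-18 + p)*(p + sqrt(2)*sqrt(p)) (h(p) = -3*(sqrt(p + p) + p)*(-18 + p) = -3*(sqrt(2*p) + p)*(-18 + p) = -3*(sqrt(2)*sqrt(p) + p)*(-18 + p) = -3*(p + sqrt(2)*sqrt(p))*(-18 + p) = -3*(-18 + p)*(p + sqrt(2)*sqrt(p)))
h(R(X(5), 11))/(-260727) = (-3*11**2 + 54*11 - 3*sqrt(2)*11**(3/2) + 54*sqrt(2)*sqrt(11))/(-260727) = (-3*121 + 594 - 3*sqrt(2)*11*sqrt(11) + 54*sqrt(22))*(-1/260727) = (-363 + 594 - 33*sqrt(22) + 54*sqrt(22))*(-1/260727) = (231 + 21*sqrt(22))*(-1/260727) = -77/86909 - 7*sqrt(22)/86909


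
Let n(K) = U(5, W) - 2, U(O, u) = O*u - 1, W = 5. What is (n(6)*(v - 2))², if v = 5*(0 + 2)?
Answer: 30976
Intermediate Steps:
U(O, u) = -1 + O*u
n(K) = 22 (n(K) = (-1 + 5*5) - 2 = (-1 + 25) - 2 = 24 - 2 = 22)
v = 10 (v = 5*2 = 10)
(n(6)*(v - 2))² = (22*(10 - 2))² = (22*8)² = 176² = 30976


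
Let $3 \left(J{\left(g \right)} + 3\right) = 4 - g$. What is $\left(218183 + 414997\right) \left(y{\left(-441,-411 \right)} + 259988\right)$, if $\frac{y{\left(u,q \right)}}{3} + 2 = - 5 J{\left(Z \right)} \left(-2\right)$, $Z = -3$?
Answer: $164602739160$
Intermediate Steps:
$J{\left(g \right)} = - \frac{5}{3} - \frac{g}{3}$ ($J{\left(g \right)} = -3 + \frac{4 - g}{3} = -3 - \left(- \frac{4}{3} + \frac{g}{3}\right) = - \frac{5}{3} - \frac{g}{3}$)
$y{\left(u,q \right)} = -26$ ($y{\left(u,q \right)} = -6 + 3 - 5 \left(- \frac{5}{3} - -1\right) \left(-2\right) = -6 + 3 - 5 \left(- \frac{5}{3} + 1\right) \left(-2\right) = -6 + 3 \left(-5\right) \left(- \frac{2}{3}\right) \left(-2\right) = -6 + 3 \cdot \frac{10}{3} \left(-2\right) = -6 + 3 \left(- \frac{20}{3}\right) = -6 - 20 = -26$)
$\left(218183 + 414997\right) \left(y{\left(-441,-411 \right)} + 259988\right) = \left(218183 + 414997\right) \left(-26 + 259988\right) = 633180 \cdot 259962 = 164602739160$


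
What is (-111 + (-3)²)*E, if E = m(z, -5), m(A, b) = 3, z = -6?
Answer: -306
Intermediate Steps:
E = 3
(-111 + (-3)²)*E = (-111 + (-3)²)*3 = (-111 + 9)*3 = -102*3 = -306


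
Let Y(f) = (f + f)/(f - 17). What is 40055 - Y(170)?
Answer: 360475/9 ≈ 40053.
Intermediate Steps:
Y(f) = 2*f/(-17 + f) (Y(f) = (2*f)/(-17 + f) = 2*f/(-17 + f))
40055 - Y(170) = 40055 - 2*170/(-17 + 170) = 40055 - 2*170/153 = 40055 - 1*20/9 = 40055 - 20/9 = 360475/9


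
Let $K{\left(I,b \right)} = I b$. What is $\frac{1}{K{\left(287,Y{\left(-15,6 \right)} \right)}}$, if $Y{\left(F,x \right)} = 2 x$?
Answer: $\frac{1}{3444} \approx 0.00029036$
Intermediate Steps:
$\frac{1}{K{\left(287,Y{\left(-15,6 \right)} \right)}} = \frac{1}{287 \cdot 2 \cdot 6} = \frac{1}{287 \cdot 12} = \frac{1}{3444}$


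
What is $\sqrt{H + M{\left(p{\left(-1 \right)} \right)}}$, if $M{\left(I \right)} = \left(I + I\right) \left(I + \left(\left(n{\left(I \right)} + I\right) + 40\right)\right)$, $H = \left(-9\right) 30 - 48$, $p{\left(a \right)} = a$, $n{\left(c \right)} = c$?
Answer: $14 i \sqrt{2} \approx 19.799 i$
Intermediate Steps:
$H = -318$ ($H = -270 - 48 = -318$)
$M{\left(I \right)} = 2 I \left(40 + 3 I\right)$ ($M{\left(I \right)} = \left(I + I\right) \left(I + \left(\left(I + I\right) + 40\right)\right) = 2 I \left(I + \left(2 I + 40\right)\right) = 2 I \left(I + \left(40 + 2 I\right)\right) = 2 I \left(40 + 3 I\right)$)
$\sqrt{H + M{\left(p{\left(-1 \right)} \right)}} = \sqrt{-318 + 2 \left(-1\right) \left(40 + 3 \left(-1\right)\right)} = \sqrt{-318 + 2 \left(-1\right) \left(40 - 3\right)} = \sqrt{-318 + 2 \left(-1\right) 37} = \sqrt{-318 - 74} = \sqrt{-392} = 14 i \sqrt{2}$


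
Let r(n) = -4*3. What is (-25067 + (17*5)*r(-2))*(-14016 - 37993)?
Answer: 1356758783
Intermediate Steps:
r(n) = -12
(-25067 + (17*5)*r(-2))*(-14016 - 37993) = (-25067 + (17*5)*(-12))*(-14016 - 37993) = (-25067 + 85*(-12))*(-52009) = (-25067 - 1020)*(-52009) = -26087*(-52009) = 1356758783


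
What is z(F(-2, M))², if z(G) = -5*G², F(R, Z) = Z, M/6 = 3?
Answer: 2624400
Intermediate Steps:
M = 18 (M = 6*3 = 18)
z(F(-2, M))² = (-5*18²)² = (-5*324)² = (-1620)² = 2624400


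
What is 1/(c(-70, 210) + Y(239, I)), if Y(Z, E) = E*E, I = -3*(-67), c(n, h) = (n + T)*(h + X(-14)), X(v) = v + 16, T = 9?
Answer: 1/27469 ≈ 3.6405e-5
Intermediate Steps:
X(v) = 16 + v
c(n, h) = (2 + h)*(9 + n) (c(n, h) = (n + 9)*(h + (16 - 14)) = (9 + n)*(h + 2) = (9 + n)*(2 + h) = (2 + h)*(9 + n))
I = 201
Y(Z, E) = E²
1/(c(-70, 210) + Y(239, I)) = 1/((18 + 2*(-70) + 9*210 + 210*(-70)) + 201²) = 1/((18 - 140 + 1890 - 14700) + 40401) = 1/(-12932 + 40401) = 1/27469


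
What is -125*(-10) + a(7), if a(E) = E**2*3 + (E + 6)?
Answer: 1410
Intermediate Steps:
a(E) = 6 + E + 3*E**2 (a(E) = 3*E**2 + (6 + E) = 6 + E + 3*E**2)
-125*(-10) + a(7) = -125*(-10) + (6 + 7 + 3*7**2) = 1250 + (6 + 7 + 3*49) = 1250 + (6 + 7 + 147) = 1250 + 160 = 1410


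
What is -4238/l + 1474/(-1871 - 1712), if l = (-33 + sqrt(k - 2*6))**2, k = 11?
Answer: -4568067938/1064240575 - 69927*I/297025 ≈ -4.2923 - 0.23542*I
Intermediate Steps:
l = (-33 + I)**2 (l = (-33 + sqrt(11 - 2*6))**2 = (-33 + sqrt(11 - 12))**2 = (-33 + sqrt(-1))**2 = (-33 + I)**2 ≈ 1088.0 - 66.0*I)
-4238/l + 1474/(-1871 - 1712) = -4238/(33 - I)**2 + 1474/(-1871 - 1712) = -4238/(33 - I)**2 + 1474/(-3583) = -4238/(33 - I)**2 + 1474*(-1/3583) = -4238/(33 - I)**2 - 1474/3583 = -1474/3583 - 4238/(33 - I)**2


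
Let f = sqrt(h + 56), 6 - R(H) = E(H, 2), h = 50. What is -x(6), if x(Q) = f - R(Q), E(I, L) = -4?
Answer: 10 - sqrt(106) ≈ -0.29563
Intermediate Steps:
R(H) = 10 (R(H) = 6 - 1*(-4) = 6 + 4 = 10)
f = sqrt(106) (f = sqrt(50 + 56) = sqrt(106) ≈ 10.296)
x(Q) = -10 + sqrt(106) (x(Q) = sqrt(106) - 1*10 = sqrt(106) - 10 = -10 + sqrt(106))
-x(6) = -(-10 + sqrt(106)) = 10 - sqrt(106)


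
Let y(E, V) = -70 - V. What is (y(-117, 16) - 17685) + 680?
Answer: -17091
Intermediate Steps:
(y(-117, 16) - 17685) + 680 = ((-70 - 1*16) - 17685) + 680 = ((-70 - 16) - 17685) + 680 = (-86 - 17685) + 680 = -17771 + 680 = -17091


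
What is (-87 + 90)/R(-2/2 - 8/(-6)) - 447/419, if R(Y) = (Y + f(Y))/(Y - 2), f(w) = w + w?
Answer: -2542/419 ≈ -6.0668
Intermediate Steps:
f(w) = 2*w
R(Y) = 3*Y/(-2 + Y) (R(Y) = (Y + 2*Y)/(Y - 2) = (3*Y)/(-2 + Y) = 3*Y/(-2 + Y))
(-87 + 90)/R(-2/2 - 8/(-6)) - 447/419 = (-87 + 90)/((3*(-2/2 - 8/(-6))/(-2 + (-2/2 - 8/(-6))))) - 447/419 = 3/((3*(-2*1/2 - 8*(-1/6))/(-2 + (-2*1/2 - 8*(-1/6))))) - 447*1/419 = 3/((3*(-1 + 4/3)/(-2 + (-1 + 4/3)))) - 447/419 = 3/((3*(1/3)/(-2 + 1/3))) - 447/419 = 3/((3*(1/3)/(-5/3))) - 447/419 = 3/((3*(1/3)*(-3/5))) - 447/419 = 3/(-3/5) - 447/419 = 3*(-5/3) - 447/419 = -5 - 447/419 = -2542/419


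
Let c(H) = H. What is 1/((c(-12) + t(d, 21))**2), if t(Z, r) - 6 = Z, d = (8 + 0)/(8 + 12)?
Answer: 25/784 ≈ 0.031888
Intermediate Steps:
d = 2/5 (d = 8/20 = 8*(1/20) = 2/5 ≈ 0.40000)
t(Z, r) = 6 + Z
1/((c(-12) + t(d, 21))**2) = 1/((-12 + (6 + 2/5))**2) = 1/((-12 + 32/5)**2) = 1/((-28/5)**2) = 1/(784/25) = 25/784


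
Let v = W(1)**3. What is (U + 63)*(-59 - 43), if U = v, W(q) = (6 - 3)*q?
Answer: -9180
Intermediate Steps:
W(q) = 3*q
v = 27 (v = (3*1)**3 = 3**3 = 27)
U = 27
(U + 63)*(-59 - 43) = (27 + 63)*(-59 - 43) = 90*(-102) = -9180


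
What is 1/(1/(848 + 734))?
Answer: 1582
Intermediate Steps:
1/(1/(848 + 734)) = 1/(1/1582) = 1582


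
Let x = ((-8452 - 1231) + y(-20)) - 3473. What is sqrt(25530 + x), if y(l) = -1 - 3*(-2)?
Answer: sqrt(12379) ≈ 111.26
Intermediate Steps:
y(l) = 5 (y(l) = -1 + 6 = 5)
x = -13151 (x = ((-8452 - 1231) + 5) - 3473 = (-9683 + 5) - 3473 = -9678 - 3473 = -13151)
sqrt(25530 + x) = sqrt(25530 - 13151) = sqrt(12379)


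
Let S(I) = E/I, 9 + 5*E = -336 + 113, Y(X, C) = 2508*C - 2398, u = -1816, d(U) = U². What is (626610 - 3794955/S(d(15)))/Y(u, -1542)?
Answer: -4414697895/897778288 ≈ -4.9174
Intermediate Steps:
Y(X, C) = -2398 + 2508*C
E = -232/5 (E = -9/5 + (-336 + 113)/5 = -9/5 + (⅕)*(-223) = -9/5 - 223/5 = -232/5 ≈ -46.400)
S(I) = -232/(5*I)
(626610 - 3794955/S(d(15)))/Y(u, -1542) = (626610 - 3794955/((-232/(5*(15²)))))/(-2398 + 2508*(-1542)) = (626610 - 3794955/((-232/5/225)))/(-2398 - 3867336) = (626610 - 3794955/((-232/5*1/225)))/(-3869734) = (626610 - 3794955/(-232/1125))*(-1/3869734) = (626610 - 3794955*(-1125)/232)*(-1/3869734) = (626610 - 1*(-4269324375/232))*(-1/3869734) = (626610 + 4269324375/232)*(-1/3869734) = (4414697895/232)*(-1/3869734) = -4414697895/897778288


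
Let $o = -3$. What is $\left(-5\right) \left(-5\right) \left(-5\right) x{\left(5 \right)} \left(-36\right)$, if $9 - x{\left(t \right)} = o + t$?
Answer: $31500$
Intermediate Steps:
$x{\left(t \right)} = 12 - t$ ($x{\left(t \right)} = 9 - \left(-3 + t\right) = 12 - t$)
$\left(-5\right) \left(-5\right) \left(-5\right) x{\left(5 \right)} \left(-36\right) = \left(-5\right) \left(-5\right) \left(-5\right) \left(12 - 5\right) \left(-36\right) = 25 \left(-5\right) \left(12 - 5\right) \left(-36\right) = \left(-125\right) 7 \left(-36\right) = \left(-875\right) \left(-36\right) = 31500$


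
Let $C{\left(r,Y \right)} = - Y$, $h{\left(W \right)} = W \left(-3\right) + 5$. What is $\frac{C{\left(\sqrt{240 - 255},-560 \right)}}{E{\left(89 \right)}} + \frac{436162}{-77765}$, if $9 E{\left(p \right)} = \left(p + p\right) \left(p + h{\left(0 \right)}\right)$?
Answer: $- \frac{1726481746}{325290995} \approx -5.3075$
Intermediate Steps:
$h{\left(W \right)} = 5 - 3 W$ ($h{\left(W \right)} = - 3 W + 5 = 5 - 3 W$)
$E{\left(p \right)} = \frac{2 p \left(5 + p\right)}{9}$ ($E{\left(p \right)} = \frac{\left(p + p\right) \left(p + \left(5 - 0\right)\right)}{9} = \frac{2 p \left(p + \left(5 + 0\right)\right)}{9} = \frac{2 p \left(p + 5\right)}{9} = \frac{2 p \left(5 + p\right)}{9}$)
$\frac{C{\left(\sqrt{240 - 255},-560 \right)}}{E{\left(89 \right)}} + \frac{436162}{-77765} = \frac{\left(-1\right) \left(-560\right)}{\frac{2}{9} \cdot 89 \left(5 + 89\right)} + \frac{436162}{-77765} = \frac{560}{\frac{2}{9} \cdot 89 \cdot 94} + 436162 \left(- \frac{1}{77765}\right) = \frac{560}{\frac{16732}{9}} - \frac{436162}{77765} = 560 \cdot \frac{9}{16732} - \frac{436162}{77765} = \frac{1260}{4183} - \frac{436162}{77765} = - \frac{1726481746}{325290995}$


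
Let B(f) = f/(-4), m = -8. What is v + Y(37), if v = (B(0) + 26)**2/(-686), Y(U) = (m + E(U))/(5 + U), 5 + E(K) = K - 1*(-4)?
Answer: -328/1029 ≈ -0.31876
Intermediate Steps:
E(K) = -1 + K (E(K) = -5 + (K - 1*(-4)) = -5 + (K + 4) = -5 + (4 + K) = -1 + K)
B(f) = -f/4 (B(f) = f*(-1/4) = -f/4)
Y(U) = (-9 + U)/(5 + U) (Y(U) = (-8 + (-1 + U))/(5 + U) = (-9 + U)/(5 + U))
v = -338/343 (v = (-1/4*0 + 26)**2/(-686) = (0 + 26)**2*(-1/686) = 26**2*(-1/686) = 676*(-1/686) = -338/343 ≈ -0.98542)
v + Y(37) = -338/343 + (-9 + 37)/(5 + 37) = -338/343 + 28/42 = -338/343 + (1/42)*28 = -338/343 + 2/3 = -328/1029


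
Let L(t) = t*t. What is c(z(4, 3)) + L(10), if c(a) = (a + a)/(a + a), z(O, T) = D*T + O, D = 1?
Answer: 101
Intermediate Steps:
L(t) = t²
z(O, T) = O + T (z(O, T) = 1*T + O = T + O = O + T)
c(a) = 1 (c(a) = (2*a)/((2*a)) = (2*a)*(1/(2*a)) = 1)
c(z(4, 3)) + L(10) = 1 + 10² = 1 + 100 = 101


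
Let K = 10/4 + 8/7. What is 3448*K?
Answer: 87924/7 ≈ 12561.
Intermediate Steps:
K = 51/14 (K = 10*(¼) + 8*(⅐) = 5/2 + 8/7 = 51/14 ≈ 3.6429)
3448*K = 3448*(51/14) = 87924/7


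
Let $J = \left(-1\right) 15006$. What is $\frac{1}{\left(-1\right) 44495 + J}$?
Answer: $- \frac{1}{59501} \approx -1.6806 \cdot 10^{-5}$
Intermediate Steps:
$J = -15006$
$\frac{1}{\left(-1\right) 44495 + J} = \frac{1}{\left(-1\right) 44495 - 15006} = \frac{1}{-44495 - 15006} = \frac{1}{-59501} = - \frac{1}{59501}$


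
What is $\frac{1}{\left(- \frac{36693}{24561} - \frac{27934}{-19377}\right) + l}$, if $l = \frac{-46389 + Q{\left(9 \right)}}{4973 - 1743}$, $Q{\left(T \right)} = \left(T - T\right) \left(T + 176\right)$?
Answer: $- \frac{170801860590}{2461983674927} \approx -0.069376$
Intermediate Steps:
$Q{\left(T \right)} = 0$ ($Q{\left(T \right)} = 0 \left(176 + T\right) = 0$)
$l = - \frac{46389}{3230}$ ($l = \frac{-46389 + 0}{4973 - 1743} = - \frac{46389}{3230} \approx -14.362$)
$\frac{1}{\left(- \frac{36693}{24561} - \frac{27934}{-19377}\right) + l} = \frac{1}{\left(- \frac{36693}{24561} - \frac{27934}{-19377}\right) - \frac{46389}{3230}} = \frac{1}{\left(\left(-36693\right) \frac{1}{24561} - - \frac{27934}{19377}\right) - \frac{46389}{3230}} = \frac{1}{\left(- \frac{4077}{2729} + \frac{27934}{19377}\right) - \frac{46389}{3230}} = \frac{1}{- \frac{2768143}{52879833} - \frac{46389}{3230}} = \frac{1}{- \frac{2461983674927}{170801860590}} = - \frac{170801860590}{2461983674927}$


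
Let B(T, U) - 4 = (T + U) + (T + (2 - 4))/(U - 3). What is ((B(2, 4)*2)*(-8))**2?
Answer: 25600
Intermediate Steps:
B(T, U) = 4 + T + U + (-2 + T)/(-3 + U) (B(T, U) = 4 + ((T + U) + (T + (2 - 4))/(U - 3)) = 4 + ((T + U) + (T - 2)/(-3 + U)) = 4 + ((T + U) + (-2 + T)/(-3 + U)) = 4 + (T + U + (-2 + T)/(-3 + U)) = 4 + T + U + (-2 + T)/(-3 + U))
((B(2, 4)*2)*(-8))**2 = ((((-14 + 4 + 4**2 - 2*2 + 2*4)/(-3 + 4))*2)*(-8))**2 = ((((-14 + 4 + 16 - 4 + 8)/1)*2)*(-8))**2 = (((1*10)*2)*(-8))**2 = ((10*2)*(-8))**2 = (20*(-8))**2 = (-160)**2 = 25600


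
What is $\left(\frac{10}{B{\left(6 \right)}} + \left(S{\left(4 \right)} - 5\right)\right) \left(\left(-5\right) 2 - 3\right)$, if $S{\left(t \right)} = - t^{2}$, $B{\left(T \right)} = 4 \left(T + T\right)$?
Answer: $\frac{6487}{24} \approx 270.29$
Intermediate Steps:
$B{\left(T \right)} = 8 T$ ($B{\left(T \right)} = 4 \cdot 2 T = 8 T$)
$\left(\frac{10}{B{\left(6 \right)}} + \left(S{\left(4 \right)} - 5\right)\right) \left(\left(-5\right) 2 - 3\right) = \left(\frac{10}{8 \cdot 6} - 21\right) \left(\left(-5\right) 2 - 3\right) = \left(\frac{10}{48} - 21\right) \left(-10 - 3\right) = \left(10 \cdot \frac{1}{48} - 21\right) \left(-13\right) = \left(\frac{5}{24} - 21\right) \left(-13\right) = \left(- \frac{499}{24}\right) \left(-13\right) = \frac{6487}{24}$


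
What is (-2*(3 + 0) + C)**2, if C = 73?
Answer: 4489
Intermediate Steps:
(-2*(3 + 0) + C)**2 = (-2*(3 + 0) + 73)**2 = (-2*3 + 73)**2 = (-6 + 73)**2 = 67**2 = 4489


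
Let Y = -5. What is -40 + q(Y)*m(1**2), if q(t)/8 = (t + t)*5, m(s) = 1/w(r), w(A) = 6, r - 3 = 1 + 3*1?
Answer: -320/3 ≈ -106.67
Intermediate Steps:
r = 7 (r = 3 + (1 + 3*1) = 3 + (1 + 3) = 3 + 4 = 7)
m(s) = 1/6
q(t) = 80*t (q(t) = 8*((t + t)*5) = 8*((2*t)*5) = 8*(10*t) = 80*t)
-40 + q(Y)*m(1**2) = -40 + (80*(-5))*(1/6) = -40 - 400*1/6 = -40 - 200/3 = -320/3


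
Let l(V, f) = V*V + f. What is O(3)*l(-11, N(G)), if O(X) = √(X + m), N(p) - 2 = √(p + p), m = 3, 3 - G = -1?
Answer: √6*(123 + 2*√2) ≈ 308.22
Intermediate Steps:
G = 4 (G = 3 - 1*(-1) = 3 + 1 = 4)
N(p) = 2 + √2*√p (N(p) = 2 + √(p + p) = 2 + √(2*p) = 2 + √2*√p)
O(X) = √(3 + X) (O(X) = √(X + 3) = √(3 + X))
l(V, f) = f + V² (l(V, f) = V² + f = f + V²)
O(3)*l(-11, N(G)) = √(3 + 3)*((2 + √2*√4) + (-11)²) = √6*((2 + √2*2) + 121) = √6*((2 + 2*√2) + 121) = √6*(123 + 2*√2)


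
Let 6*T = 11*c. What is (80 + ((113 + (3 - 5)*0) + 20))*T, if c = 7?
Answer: 5467/2 ≈ 2733.5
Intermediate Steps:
T = 77/6 (T = (11*7)/6 = (1/6)*77 = 77/6 ≈ 12.833)
(80 + ((113 + (3 - 5)*0) + 20))*T = (80 + ((113 + (3 - 5)*0) + 20))*(77/6) = (80 + ((113 - 2*0) + 20))*(77/6) = (80 + ((113 + 0) + 20))*(77/6) = (80 + (113 + 20))*(77/6) = (80 + 133)*(77/6) = 213*(77/6) = 5467/2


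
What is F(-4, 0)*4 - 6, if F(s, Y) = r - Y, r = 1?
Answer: -2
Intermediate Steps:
F(s, Y) = 1 - Y
F(-4, 0)*4 - 6 = (1 - 1*0)*4 - 6 = (1 + 0)*4 - 6 = 1*4 - 6 = 4 - 6 = -2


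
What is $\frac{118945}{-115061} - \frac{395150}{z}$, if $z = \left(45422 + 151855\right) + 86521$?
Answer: $- \frac{39611353630}{16327040839} \approx -2.4261$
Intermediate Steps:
$z = 283798$ ($z = 197277 + 86521 = 283798$)
$\frac{118945}{-115061} - \frac{395150}{z} = \frac{118945}{-115061} - \frac{395150}{283798} = 118945 \left(- \frac{1}{115061}\right) - \frac{197575}{141899} = - \frac{118945}{115061} - \frac{197575}{141899} = - \frac{39611353630}{16327040839}$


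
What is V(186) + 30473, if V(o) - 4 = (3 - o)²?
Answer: 63966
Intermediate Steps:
V(o) = 4 + (3 - o)²
V(186) + 30473 = (4 + (-3 + 186)²) + 30473 = (4 + 183²) + 30473 = (4 + 33489) + 30473 = 33493 + 30473 = 63966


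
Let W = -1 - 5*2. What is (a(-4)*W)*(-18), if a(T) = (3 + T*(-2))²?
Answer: 23958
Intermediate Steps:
a(T) = (3 - 2*T)²
W = -11 (W = -1 - 10 = -11)
(a(-4)*W)*(-18) = ((-3 + 2*(-4))²*(-11))*(-18) = ((-3 - 8)²*(-11))*(-18) = ((-11)²*(-11))*(-18) = (121*(-11))*(-18) = -1331*(-18) = 23958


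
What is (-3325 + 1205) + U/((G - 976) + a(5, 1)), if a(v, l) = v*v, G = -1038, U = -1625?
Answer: -324235/153 ≈ -2119.2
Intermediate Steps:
a(v, l) = v²
(-3325 + 1205) + U/((G - 976) + a(5, 1)) = (-3325 + 1205) - 1625/((-1038 - 976) + 5²) = -2120 - 1625/(-2014 + 25) = -2120 - 1625/(-1989) = -2120 - 1625*(-1/1989) = -2120 + 125/153 = -324235/153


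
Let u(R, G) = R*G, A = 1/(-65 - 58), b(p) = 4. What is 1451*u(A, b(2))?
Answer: -5804/123 ≈ -47.187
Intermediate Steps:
A = -1/123 (A = 1/(-123) = -1/123 ≈ -0.0081301)
u(R, G) = G*R
1451*u(A, b(2)) = 1451*(4*(-1/123)) = 1451*(-4/123) = -5804/123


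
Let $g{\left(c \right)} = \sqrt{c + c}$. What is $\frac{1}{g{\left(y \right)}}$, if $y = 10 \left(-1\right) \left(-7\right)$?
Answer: $\frac{\sqrt{35}}{70} \approx 0.084515$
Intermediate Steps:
$y = 70$ ($y = \left(-10\right) \left(-7\right) = 70$)
$g{\left(c \right)} = \sqrt{2} \sqrt{c}$ ($g{\left(c \right)} = \sqrt{2 c} = \sqrt{2} \sqrt{c}$)
$\frac{1}{g{\left(y \right)}} = \frac{1}{\sqrt{2} \sqrt{70}} = \frac{1}{2 \sqrt{35}} = \frac{\sqrt{35}}{70}$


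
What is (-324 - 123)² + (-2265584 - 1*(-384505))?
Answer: -1681270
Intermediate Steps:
(-324 - 123)² + (-2265584 - 1*(-384505)) = (-447)² + (-2265584 + 384505) = 199809 - 1881079 = -1681270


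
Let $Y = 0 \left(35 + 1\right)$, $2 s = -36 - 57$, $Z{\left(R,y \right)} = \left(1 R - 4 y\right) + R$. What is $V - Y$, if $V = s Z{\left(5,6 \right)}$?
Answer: $651$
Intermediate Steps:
$Z{\left(R,y \right)} = - 4 y + 2 R$ ($Z{\left(R,y \right)} = \left(R - 4 y\right) + R = - 4 y + 2 R$)
$s = - \frac{93}{2}$ ($s = \frac{-36 - 57}{2} = \frac{1}{2} \left(-93\right) = - \frac{93}{2} \approx -46.5$)
$Y = 0$ ($Y = 0 \cdot 36 = 0$)
$V = 651$ ($V = - \frac{93 \left(\left(-4\right) 6 + 2 \cdot 5\right)}{2} = - \frac{93 \left(-24 + 10\right)}{2} = \left(- \frac{93}{2}\right) \left(-14\right) = 651$)
$V - Y = 651 - 0 = 651 + 0 = 651$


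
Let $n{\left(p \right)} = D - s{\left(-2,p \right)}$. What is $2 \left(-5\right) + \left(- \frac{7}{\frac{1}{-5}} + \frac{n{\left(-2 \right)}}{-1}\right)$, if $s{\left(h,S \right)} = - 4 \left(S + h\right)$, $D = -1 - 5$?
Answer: $47$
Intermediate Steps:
$D = -6$ ($D = -1 - 5 = -6$)
$s{\left(h,S \right)} = - 4 S - 4 h$
$n{\left(p \right)} = -14 + 4 p$ ($n{\left(p \right)} = -6 - \left(- 4 p - -8\right) = -6 - \left(- 4 p + 8\right) = -6 - \left(8 - 4 p\right) = -6 + \left(-8 + 4 p\right) = -14 + 4 p$)
$2 \left(-5\right) + \left(- \frac{7}{\frac{1}{-5}} + \frac{n{\left(-2 \right)}}{-1}\right) = 2 \left(-5\right) + \left(- \frac{7}{\frac{1}{-5}} + \frac{-14 + 4 \left(-2\right)}{-1}\right) = -10 + \left(- \frac{7}{- \frac{1}{5}} + \left(-14 - 8\right) \left(-1\right)\right) = -10 - -57 = -10 + \left(35 + 22\right) = -10 + 57 = 47$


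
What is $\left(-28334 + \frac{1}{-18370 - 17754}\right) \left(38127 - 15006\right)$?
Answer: $- \frac{23665208618457}{36124} \approx -6.5511 \cdot 10^{8}$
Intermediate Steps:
$\left(-28334 + \frac{1}{-18370 - 17754}\right) \left(38127 - 15006\right) = \left(-28334 + \frac{1}{-36124}\right) 23121 = \left(-28334 - \frac{1}{36124}\right) 23121 = \left(- \frac{1023537417}{36124}\right) 23121 = - \frac{23665208618457}{36124}$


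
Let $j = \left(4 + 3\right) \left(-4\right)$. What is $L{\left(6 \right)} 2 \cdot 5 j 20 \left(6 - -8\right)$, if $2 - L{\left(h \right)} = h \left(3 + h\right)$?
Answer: $4076800$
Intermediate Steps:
$j = -28$ ($j = 7 \left(-4\right) = -28$)
$L{\left(h \right)} = 2 - h \left(3 + h\right)$
$L{\left(6 \right)} 2 \cdot 5 j 20 \left(6 - -8\right) = \left(2 - 6^{2} - 18\right) 2 \cdot 5 \left(-28\right) 20 \left(6 - -8\right) = \left(2 - 36 - 18\right) 10 \left(-28\right) 20 \left(6 + 8\right) = \left(2 - 36 - 18\right) 10 \left(-28\right) 20 \cdot 14 = \left(-52\right) 10 \left(-28\right) 20 \cdot 14 = \left(-520\right) \left(-28\right) 20 \cdot 14 = 14560 \cdot 20 \cdot 14 = 291200 \cdot 14 = 4076800$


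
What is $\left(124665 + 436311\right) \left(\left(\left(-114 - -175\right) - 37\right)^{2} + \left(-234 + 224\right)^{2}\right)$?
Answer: $379219776$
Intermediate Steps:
$\left(124665 + 436311\right) \left(\left(\left(-114 - -175\right) - 37\right)^{2} + \left(-234 + 224\right)^{2}\right) = 560976 \left(\left(\left(-114 + 175\right) - 37\right)^{2} + \left(-10\right)^{2}\right) = 560976 \left(\left(61 - 37\right)^{2} + 100\right) = 560976 \left(24^{2} + 100\right) = 560976 \left(576 + 100\right) = 560976 \cdot 676 = 379219776$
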